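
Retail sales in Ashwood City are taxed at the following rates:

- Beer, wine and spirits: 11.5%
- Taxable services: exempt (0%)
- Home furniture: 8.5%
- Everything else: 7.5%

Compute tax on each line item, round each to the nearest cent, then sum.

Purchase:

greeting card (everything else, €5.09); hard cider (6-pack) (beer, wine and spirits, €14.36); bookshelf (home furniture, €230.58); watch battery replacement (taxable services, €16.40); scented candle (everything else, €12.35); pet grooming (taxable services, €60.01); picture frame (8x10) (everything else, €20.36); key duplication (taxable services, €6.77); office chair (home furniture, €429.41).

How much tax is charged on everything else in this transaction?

Greeting card €5.09: everything else → 7.5% → €0.38
Scented candle €12.35: everything else → 7.5% → €0.93
Picture frame (8x10) €20.36: everything else → 7.5% → €1.53
Tax on everything else = €0.38 + €0.93 + €1.53 = €2.84

€2.84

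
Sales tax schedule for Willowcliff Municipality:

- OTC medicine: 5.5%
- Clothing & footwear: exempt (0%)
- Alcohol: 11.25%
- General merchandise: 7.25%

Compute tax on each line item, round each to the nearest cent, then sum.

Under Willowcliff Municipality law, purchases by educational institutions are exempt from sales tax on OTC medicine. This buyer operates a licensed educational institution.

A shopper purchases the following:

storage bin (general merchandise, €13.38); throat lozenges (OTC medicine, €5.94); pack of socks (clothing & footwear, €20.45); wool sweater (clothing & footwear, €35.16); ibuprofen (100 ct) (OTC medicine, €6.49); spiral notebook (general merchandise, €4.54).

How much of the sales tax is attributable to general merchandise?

€1.30

Storage bin €13.38: general merchandise → 7.25% → €0.97
Spiral notebook €4.54: general merchandise → 7.25% → €0.33
Tax on general merchandise = €0.97 + €0.33 = €1.30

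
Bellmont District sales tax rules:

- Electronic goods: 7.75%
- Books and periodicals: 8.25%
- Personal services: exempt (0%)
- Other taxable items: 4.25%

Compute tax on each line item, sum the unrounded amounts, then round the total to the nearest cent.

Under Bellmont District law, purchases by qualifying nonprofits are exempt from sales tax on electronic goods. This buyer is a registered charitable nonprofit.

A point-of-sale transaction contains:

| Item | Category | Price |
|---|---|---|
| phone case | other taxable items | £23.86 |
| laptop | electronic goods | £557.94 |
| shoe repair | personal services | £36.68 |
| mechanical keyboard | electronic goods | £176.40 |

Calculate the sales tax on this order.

£1.01

Phone case £23.86: other taxable items → 4.25% → £1.01405
Laptop £557.94: electronic goods, buyer-exempt → 0% → £0.00
Shoe repair £36.68: personal services → 0% → £0.00
Mechanical keyboard £176.40: electronic goods, buyer-exempt → 0% → £0.00
Unrounded tax sum = £1.01405 → £1.01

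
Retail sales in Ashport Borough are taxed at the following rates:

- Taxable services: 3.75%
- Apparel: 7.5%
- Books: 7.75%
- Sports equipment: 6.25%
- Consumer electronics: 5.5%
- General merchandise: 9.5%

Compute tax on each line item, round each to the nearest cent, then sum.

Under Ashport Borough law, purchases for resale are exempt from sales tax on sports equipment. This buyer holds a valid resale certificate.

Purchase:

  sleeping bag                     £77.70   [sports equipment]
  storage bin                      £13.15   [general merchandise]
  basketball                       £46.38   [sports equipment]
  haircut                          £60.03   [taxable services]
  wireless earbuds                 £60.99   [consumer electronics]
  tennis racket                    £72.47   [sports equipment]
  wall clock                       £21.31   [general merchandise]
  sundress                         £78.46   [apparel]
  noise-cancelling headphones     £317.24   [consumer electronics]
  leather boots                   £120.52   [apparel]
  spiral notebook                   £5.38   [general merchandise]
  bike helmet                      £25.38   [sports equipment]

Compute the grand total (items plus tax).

£940.76

Sleeping bag £77.70: sports equipment, buyer-exempt → 0% → £0.00
Storage bin £13.15: general merchandise → 9.5% → £1.25
Basketball £46.38: sports equipment, buyer-exempt → 0% → £0.00
Haircut £60.03: taxable services → 3.75% → £2.25
Wireless earbuds £60.99: consumer electronics → 5.5% → £3.35
Tennis racket £72.47: sports equipment, buyer-exempt → 0% → £0.00
Wall clock £21.31: general merchandise → 9.5% → £2.02
Sundress £78.46: apparel → 7.5% → £5.88
Noise-cancelling headphones £317.24: consumer electronics → 5.5% → £17.45
Leather boots £120.52: apparel → 7.5% → £9.04
Spiral notebook £5.38: general merchandise → 9.5% → £0.51
Bike helmet £25.38: sports equipment, buyer-exempt → 0% → £0.00
Subtotal = £899.01; tax = £41.75; total due = £940.76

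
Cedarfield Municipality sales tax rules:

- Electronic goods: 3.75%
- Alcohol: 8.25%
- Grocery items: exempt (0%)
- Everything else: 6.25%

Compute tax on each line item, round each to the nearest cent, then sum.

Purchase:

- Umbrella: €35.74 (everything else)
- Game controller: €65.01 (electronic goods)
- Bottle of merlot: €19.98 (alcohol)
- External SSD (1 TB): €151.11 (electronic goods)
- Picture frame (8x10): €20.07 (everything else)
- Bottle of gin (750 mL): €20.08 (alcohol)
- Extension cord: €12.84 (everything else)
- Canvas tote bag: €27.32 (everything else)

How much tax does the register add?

Umbrella €35.74: everything else → 6.25% → €2.23
Game controller €65.01: electronic goods → 3.75% → €2.44
Bottle of merlot €19.98: alcohol → 8.25% → €1.65
External SSD (1 TB) €151.11: electronic goods → 3.75% → €5.67
Picture frame (8x10) €20.07: everything else → 6.25% → €1.25
Bottle of gin (750 mL) €20.08: alcohol → 8.25% → €1.66
Extension cord €12.84: everything else → 6.25% → €0.80
Canvas tote bag €27.32: everything else → 6.25% → €1.71
Total tax = €2.23 + €2.44 + €1.65 + €5.67 + €1.25 + €1.66 + €0.80 + €1.71 = €17.41

€17.41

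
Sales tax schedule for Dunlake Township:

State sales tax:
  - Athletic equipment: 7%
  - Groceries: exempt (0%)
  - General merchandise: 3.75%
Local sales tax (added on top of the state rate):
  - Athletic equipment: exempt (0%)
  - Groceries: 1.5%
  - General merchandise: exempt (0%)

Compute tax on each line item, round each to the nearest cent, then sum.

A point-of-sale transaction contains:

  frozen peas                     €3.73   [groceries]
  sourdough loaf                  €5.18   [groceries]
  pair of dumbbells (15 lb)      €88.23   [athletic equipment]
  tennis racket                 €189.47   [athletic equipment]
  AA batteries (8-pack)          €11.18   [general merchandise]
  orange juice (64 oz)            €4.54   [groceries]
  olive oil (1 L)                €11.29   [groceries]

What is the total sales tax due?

€20.24

Frozen peas €3.73: groceries → 0% + 1.5% local = 1.5% → €0.06
Sourdough loaf €5.18: groceries → 0% + 1.5% local = 1.5% → €0.08
Pair of dumbbells (15 lb) €88.23: athletic equipment → 7% + 0% local = 7% → €6.18
Tennis racket €189.47: athletic equipment → 7% + 0% local = 7% → €13.26
AA batteries (8-pack) €11.18: general merchandise → 3.75% + 0% local = 3.75% → €0.42
Orange juice (64 oz) €4.54: groceries → 0% + 1.5% local = 1.5% → €0.07
Olive oil (1 L) €11.29: groceries → 0% + 1.5% local = 1.5% → €0.17
Total tax = €0.06 + €0.08 + €6.18 + €13.26 + €0.42 + €0.07 + €0.17 = €20.24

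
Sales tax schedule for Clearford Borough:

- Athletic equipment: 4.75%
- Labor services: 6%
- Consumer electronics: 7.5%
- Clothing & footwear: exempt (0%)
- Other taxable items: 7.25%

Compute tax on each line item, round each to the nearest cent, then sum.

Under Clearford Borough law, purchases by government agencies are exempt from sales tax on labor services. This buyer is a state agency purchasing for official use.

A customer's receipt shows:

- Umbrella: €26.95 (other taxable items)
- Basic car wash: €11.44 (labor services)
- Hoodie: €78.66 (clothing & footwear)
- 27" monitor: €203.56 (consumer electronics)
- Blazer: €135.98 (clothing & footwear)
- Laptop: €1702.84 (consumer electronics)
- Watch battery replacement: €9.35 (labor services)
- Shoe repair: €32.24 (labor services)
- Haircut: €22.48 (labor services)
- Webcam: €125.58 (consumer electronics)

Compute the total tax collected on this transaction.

€154.35

Umbrella €26.95: other taxable items → 7.25% → €1.95
Basic car wash €11.44: labor services, buyer-exempt → 0% → €0.00
Hoodie €78.66: clothing & footwear → 0% → €0.00
27" monitor €203.56: consumer electronics → 7.5% → €15.27
Blazer €135.98: clothing & footwear → 0% → €0.00
Laptop €1702.84: consumer electronics → 7.5% → €127.71
Watch battery replacement €9.35: labor services, buyer-exempt → 0% → €0.00
Shoe repair €32.24: labor services, buyer-exempt → 0% → €0.00
Haircut €22.48: labor services, buyer-exempt → 0% → €0.00
Webcam €125.58: consumer electronics → 7.5% → €9.42
Total tax = €1.95 + €15.27 + €127.71 + €9.42 = €154.35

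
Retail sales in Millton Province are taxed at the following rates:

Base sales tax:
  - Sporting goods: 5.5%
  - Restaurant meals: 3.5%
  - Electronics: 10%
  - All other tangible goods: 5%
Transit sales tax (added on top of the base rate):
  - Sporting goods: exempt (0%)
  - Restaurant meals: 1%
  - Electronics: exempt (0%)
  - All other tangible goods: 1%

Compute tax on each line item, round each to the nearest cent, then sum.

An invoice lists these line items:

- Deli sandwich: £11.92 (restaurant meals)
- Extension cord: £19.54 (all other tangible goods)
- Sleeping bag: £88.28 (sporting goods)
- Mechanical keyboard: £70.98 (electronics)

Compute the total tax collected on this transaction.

Deli sandwich £11.92: restaurant meals → 3.5% + 1% transit = 4.5% → £0.54
Extension cord £19.54: all other tangible goods → 5% + 1% transit = 6% → £1.17
Sleeping bag £88.28: sporting goods → 5.5% + 0% transit = 5.5% → £4.86
Mechanical keyboard £70.98: electronics → 10% + 0% transit = 10% → £7.10
Total tax = £0.54 + £1.17 + £4.86 + £7.10 = £13.67

£13.67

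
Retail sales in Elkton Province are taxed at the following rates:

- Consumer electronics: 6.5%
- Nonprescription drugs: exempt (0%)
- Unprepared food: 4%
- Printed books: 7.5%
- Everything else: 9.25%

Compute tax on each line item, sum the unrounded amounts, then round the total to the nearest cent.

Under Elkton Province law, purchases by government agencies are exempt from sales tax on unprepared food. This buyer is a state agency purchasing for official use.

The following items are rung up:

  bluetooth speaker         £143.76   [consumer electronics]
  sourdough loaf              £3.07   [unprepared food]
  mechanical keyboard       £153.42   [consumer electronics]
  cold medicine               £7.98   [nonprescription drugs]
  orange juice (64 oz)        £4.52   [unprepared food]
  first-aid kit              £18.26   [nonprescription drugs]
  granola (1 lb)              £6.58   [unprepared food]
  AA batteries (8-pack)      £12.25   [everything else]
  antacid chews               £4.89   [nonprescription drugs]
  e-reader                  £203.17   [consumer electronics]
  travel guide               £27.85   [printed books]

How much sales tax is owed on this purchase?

Bluetooth speaker £143.76: consumer electronics → 6.5% → £9.3444
Sourdough loaf £3.07: unprepared food, buyer-exempt → 0% → £0.00
Mechanical keyboard £153.42: consumer electronics → 6.5% → £9.9723
Cold medicine £7.98: nonprescription drugs → 0% → £0.00
Orange juice (64 oz) £4.52: unprepared food, buyer-exempt → 0% → £0.00
First-aid kit £18.26: nonprescription drugs → 0% → £0.00
Granola (1 lb) £6.58: unprepared food, buyer-exempt → 0% → £0.00
AA batteries (8-pack) £12.25: everything else → 9.25% → £1.133125
Antacid chews £4.89: nonprescription drugs → 0% → £0.00
E-reader £203.17: consumer electronics → 6.5% → £13.20605
Travel guide £27.85: printed books → 7.5% → £2.08875
Unrounded tax sum = £35.744625 → £35.74

£35.74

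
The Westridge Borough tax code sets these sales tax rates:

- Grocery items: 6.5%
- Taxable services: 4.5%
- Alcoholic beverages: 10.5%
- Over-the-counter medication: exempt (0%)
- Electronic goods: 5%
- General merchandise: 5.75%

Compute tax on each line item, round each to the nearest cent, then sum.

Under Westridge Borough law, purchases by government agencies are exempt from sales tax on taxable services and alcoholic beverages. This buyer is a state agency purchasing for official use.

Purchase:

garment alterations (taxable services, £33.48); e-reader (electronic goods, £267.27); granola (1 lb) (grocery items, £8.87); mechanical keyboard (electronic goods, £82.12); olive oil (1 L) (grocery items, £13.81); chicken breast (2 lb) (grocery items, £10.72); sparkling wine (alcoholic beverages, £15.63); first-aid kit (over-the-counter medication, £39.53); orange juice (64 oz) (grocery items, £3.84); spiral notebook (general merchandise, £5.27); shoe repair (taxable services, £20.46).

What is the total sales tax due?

£20.20

Garment alterations £33.48: taxable services, buyer-exempt → 0% → £0.00
E-reader £267.27: electronic goods → 5% → £13.36
Granola (1 lb) £8.87: grocery items → 6.5% → £0.58
Mechanical keyboard £82.12: electronic goods → 5% → £4.11
Olive oil (1 L) £13.81: grocery items → 6.5% → £0.90
Chicken breast (2 lb) £10.72: grocery items → 6.5% → £0.70
Sparkling wine £15.63: alcoholic beverages, buyer-exempt → 0% → £0.00
First-aid kit £39.53: over-the-counter medication → 0% → £0.00
Orange juice (64 oz) £3.84: grocery items → 6.5% → £0.25
Spiral notebook £5.27: general merchandise → 5.75% → £0.30
Shoe repair £20.46: taxable services, buyer-exempt → 0% → £0.00
Total tax = £13.36 + £0.58 + £4.11 + £0.90 + £0.70 + £0.25 + £0.30 = £20.20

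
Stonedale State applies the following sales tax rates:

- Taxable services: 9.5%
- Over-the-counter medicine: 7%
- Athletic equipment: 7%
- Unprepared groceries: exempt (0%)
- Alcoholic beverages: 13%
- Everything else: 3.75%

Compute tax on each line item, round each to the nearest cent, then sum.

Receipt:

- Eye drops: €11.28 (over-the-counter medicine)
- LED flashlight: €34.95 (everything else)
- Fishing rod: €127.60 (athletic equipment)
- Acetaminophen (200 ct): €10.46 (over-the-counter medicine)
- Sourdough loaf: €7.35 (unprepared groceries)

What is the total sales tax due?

€11.76

Eye drops €11.28: over-the-counter medicine → 7% → €0.79
LED flashlight €34.95: everything else → 3.75% → €1.31
Fishing rod €127.60: athletic equipment → 7% → €8.93
Acetaminophen (200 ct) €10.46: over-the-counter medicine → 7% → €0.73
Sourdough loaf €7.35: unprepared groceries → 0% → €0.00
Total tax = €0.79 + €1.31 + €8.93 + €0.73 = €11.76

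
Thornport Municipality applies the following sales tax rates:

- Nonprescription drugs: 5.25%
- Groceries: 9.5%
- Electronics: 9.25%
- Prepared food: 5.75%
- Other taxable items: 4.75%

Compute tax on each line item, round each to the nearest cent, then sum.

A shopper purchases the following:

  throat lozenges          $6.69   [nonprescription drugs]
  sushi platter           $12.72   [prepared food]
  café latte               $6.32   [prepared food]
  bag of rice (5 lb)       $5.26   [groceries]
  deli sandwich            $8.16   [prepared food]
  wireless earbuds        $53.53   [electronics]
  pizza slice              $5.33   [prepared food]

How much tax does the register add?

Throat lozenges $6.69: nonprescription drugs → 5.25% → $0.35
Sushi platter $12.72: prepared food → 5.75% → $0.73
Café latte $6.32: prepared food → 5.75% → $0.36
Bag of rice (5 lb) $5.26: groceries → 9.5% → $0.50
Deli sandwich $8.16: prepared food → 5.75% → $0.47
Wireless earbuds $53.53: electronics → 9.25% → $4.95
Pizza slice $5.33: prepared food → 5.75% → $0.31
Total tax = $0.35 + $0.73 + $0.36 + $0.50 + $0.47 + $4.95 + $0.31 = $7.67

$7.67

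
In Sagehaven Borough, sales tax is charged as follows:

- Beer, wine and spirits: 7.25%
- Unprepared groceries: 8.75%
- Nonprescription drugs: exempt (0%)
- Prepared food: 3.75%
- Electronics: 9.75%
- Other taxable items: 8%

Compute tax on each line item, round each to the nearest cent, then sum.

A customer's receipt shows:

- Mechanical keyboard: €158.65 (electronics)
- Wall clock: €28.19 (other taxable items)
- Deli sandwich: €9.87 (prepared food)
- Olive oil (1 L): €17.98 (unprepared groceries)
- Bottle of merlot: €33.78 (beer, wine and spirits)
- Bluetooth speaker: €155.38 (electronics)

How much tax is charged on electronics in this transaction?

€30.62

Mechanical keyboard €158.65: electronics → 9.75% → €15.47
Bluetooth speaker €155.38: electronics → 9.75% → €15.15
Tax on electronics = €15.47 + €15.15 = €30.62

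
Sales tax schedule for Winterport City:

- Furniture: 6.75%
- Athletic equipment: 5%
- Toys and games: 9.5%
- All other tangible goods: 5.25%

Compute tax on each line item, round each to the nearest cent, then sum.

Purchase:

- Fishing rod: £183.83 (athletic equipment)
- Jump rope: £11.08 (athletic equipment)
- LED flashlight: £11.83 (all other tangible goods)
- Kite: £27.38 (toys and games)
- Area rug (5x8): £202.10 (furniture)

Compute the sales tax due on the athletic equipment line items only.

Fishing rod £183.83: athletic equipment → 5% → £9.19
Jump rope £11.08: athletic equipment → 5% → £0.55
Tax on athletic equipment = £9.19 + £0.55 = £9.74

£9.74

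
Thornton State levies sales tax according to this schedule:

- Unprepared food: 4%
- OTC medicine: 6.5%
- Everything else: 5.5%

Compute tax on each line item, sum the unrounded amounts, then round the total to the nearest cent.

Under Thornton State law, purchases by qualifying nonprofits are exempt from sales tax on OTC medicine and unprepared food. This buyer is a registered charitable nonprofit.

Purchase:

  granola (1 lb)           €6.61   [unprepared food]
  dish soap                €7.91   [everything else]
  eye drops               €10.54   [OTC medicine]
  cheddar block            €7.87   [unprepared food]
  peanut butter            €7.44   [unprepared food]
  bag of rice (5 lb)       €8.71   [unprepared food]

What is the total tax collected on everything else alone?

Dish soap €7.91: everything else → 5.5% → €0.43505
Tax on everything else: unrounded sum = €0.43505 → €0.44

€0.44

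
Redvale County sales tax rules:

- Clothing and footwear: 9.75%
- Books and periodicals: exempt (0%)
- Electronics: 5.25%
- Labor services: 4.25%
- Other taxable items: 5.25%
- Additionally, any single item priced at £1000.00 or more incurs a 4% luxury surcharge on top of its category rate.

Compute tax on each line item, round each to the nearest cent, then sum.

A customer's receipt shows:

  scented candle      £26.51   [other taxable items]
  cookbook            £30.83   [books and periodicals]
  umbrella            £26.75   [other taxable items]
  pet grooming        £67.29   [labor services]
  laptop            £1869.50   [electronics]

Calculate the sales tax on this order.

Scented candle £26.51: other taxable items → 5.25% → £1.39
Cookbook £30.83: books and periodicals → 0% → £0.00
Umbrella £26.75: other taxable items → 5.25% → £1.40
Pet grooming £67.29: labor services → 4.25% → £2.86
Laptop £1869.50: electronics → 5.25% + 4% surcharge = 9.25% → £172.93
Total tax = £1.39 + £1.40 + £2.86 + £172.93 = £178.58

£178.58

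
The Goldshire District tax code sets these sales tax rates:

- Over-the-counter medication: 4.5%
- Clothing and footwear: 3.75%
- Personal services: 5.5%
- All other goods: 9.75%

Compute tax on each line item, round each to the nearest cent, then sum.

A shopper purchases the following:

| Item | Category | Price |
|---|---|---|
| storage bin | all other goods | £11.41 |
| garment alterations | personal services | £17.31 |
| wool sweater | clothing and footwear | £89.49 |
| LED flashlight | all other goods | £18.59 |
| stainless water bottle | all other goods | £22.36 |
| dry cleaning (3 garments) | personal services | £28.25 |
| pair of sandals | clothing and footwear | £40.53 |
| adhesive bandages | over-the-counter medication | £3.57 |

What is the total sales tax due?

Storage bin £11.41: all other goods → 9.75% → £1.11
Garment alterations £17.31: personal services → 5.5% → £0.95
Wool sweater £89.49: clothing and footwear → 3.75% → £3.36
LED flashlight £18.59: all other goods → 9.75% → £1.81
Stainless water bottle £22.36: all other goods → 9.75% → £2.18
Dry cleaning (3 garments) £28.25: personal services → 5.5% → £1.55
Pair of sandals £40.53: clothing and footwear → 3.75% → £1.52
Adhesive bandages £3.57: over-the-counter medication → 4.5% → £0.16
Total tax = £1.11 + £0.95 + £3.36 + £1.81 + £2.18 + £1.55 + £1.52 + £0.16 = £12.64

£12.64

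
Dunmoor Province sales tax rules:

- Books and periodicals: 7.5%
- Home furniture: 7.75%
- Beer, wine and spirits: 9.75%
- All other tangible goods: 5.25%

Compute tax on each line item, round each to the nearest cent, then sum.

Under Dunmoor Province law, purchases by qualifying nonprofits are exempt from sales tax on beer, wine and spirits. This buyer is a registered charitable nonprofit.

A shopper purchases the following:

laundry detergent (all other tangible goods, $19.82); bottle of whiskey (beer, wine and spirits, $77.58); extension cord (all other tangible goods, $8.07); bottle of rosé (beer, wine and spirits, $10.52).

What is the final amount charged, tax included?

Laundry detergent $19.82: all other tangible goods → 5.25% → $1.04
Bottle of whiskey $77.58: beer, wine and spirits, buyer-exempt → 0% → $0.00
Extension cord $8.07: all other tangible goods → 5.25% → $0.42
Bottle of rosé $10.52: beer, wine and spirits, buyer-exempt → 0% → $0.00
Subtotal = $115.99; tax = $1.46; total due = $117.45

$117.45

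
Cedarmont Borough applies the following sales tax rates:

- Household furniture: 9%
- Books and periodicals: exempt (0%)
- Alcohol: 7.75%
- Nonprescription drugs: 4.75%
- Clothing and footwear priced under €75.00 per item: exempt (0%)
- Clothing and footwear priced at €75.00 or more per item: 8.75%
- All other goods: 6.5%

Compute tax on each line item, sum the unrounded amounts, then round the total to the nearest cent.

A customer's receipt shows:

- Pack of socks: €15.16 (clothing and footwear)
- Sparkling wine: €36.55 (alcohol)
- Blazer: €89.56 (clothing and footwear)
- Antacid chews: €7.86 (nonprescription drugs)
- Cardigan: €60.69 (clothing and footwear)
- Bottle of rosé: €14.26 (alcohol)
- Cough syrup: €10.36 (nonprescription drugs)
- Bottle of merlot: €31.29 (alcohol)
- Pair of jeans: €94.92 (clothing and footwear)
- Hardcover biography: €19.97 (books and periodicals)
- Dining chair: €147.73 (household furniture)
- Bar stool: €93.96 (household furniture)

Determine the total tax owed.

€45.12

Pack of socks €15.16: clothing and footwear, under €75.00 → 0% → €0.00
Sparkling wine €36.55: alcohol → 7.75% → €2.832625
Blazer €89.56: clothing and footwear, €75.00 or more → 8.75% → €7.8365
Antacid chews €7.86: nonprescription drugs → 4.75% → €0.37335
Cardigan €60.69: clothing and footwear, under €75.00 → 0% → €0.00
Bottle of rosé €14.26: alcohol → 7.75% → €1.10515
Cough syrup €10.36: nonprescription drugs → 4.75% → €0.4921
Bottle of merlot €31.29: alcohol → 7.75% → €2.424975
Pair of jeans €94.92: clothing and footwear, €75.00 or more → 8.75% → €8.3055
Hardcover biography €19.97: books and periodicals → 0% → €0.00
Dining chair €147.73: household furniture → 9% → €13.2957
Bar stool €93.96: household furniture → 9% → €8.4564
Unrounded tax sum = €45.1223 → €45.12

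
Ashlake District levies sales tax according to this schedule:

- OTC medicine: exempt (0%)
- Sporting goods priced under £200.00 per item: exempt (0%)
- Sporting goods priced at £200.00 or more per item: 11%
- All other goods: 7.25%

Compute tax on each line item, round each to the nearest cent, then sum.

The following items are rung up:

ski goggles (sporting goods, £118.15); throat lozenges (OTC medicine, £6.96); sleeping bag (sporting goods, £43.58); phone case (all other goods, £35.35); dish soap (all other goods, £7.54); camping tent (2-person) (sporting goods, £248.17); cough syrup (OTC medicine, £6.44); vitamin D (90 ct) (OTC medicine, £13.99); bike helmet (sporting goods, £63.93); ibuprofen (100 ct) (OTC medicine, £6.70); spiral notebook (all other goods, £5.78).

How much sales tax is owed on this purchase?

Ski goggles £118.15: sporting goods, under £200.00 → 0% → £0.00
Throat lozenges £6.96: OTC medicine → 0% → £0.00
Sleeping bag £43.58: sporting goods, under £200.00 → 0% → £0.00
Phone case £35.35: all other goods → 7.25% → £2.56
Dish soap £7.54: all other goods → 7.25% → £0.55
Camping tent (2-person) £248.17: sporting goods, £200.00 or more → 11% → £27.30
Cough syrup £6.44: OTC medicine → 0% → £0.00
Vitamin D (90 ct) £13.99: OTC medicine → 0% → £0.00
Bike helmet £63.93: sporting goods, under £200.00 → 0% → £0.00
Ibuprofen (100 ct) £6.70: OTC medicine → 0% → £0.00
Spiral notebook £5.78: all other goods → 7.25% → £0.42
Total tax = £2.56 + £0.55 + £27.30 + £0.42 = £30.83

£30.83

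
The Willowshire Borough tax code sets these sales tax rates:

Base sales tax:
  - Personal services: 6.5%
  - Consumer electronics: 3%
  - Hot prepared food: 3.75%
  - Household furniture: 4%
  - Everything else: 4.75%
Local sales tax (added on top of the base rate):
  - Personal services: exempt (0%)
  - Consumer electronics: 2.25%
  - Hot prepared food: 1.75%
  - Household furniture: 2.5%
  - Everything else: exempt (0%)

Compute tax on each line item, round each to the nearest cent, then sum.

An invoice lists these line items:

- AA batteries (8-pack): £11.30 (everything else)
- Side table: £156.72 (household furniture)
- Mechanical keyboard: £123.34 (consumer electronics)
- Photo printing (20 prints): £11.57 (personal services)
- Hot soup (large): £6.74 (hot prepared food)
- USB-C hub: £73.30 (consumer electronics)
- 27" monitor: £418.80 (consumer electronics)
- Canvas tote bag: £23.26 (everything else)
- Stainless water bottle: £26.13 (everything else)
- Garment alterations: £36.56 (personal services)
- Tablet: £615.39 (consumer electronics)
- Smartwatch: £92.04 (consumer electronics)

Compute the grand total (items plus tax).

AA batteries (8-pack) £11.30: everything else → 4.75% + 0% local = 4.75% → £0.54
Side table £156.72: household furniture → 4% + 2.5% local = 6.5% → £10.19
Mechanical keyboard £123.34: consumer electronics → 3% + 2.25% local = 5.25% → £6.48
Photo printing (20 prints) £11.57: personal services → 6.5% + 0% local = 6.5% → £0.75
Hot soup (large) £6.74: hot prepared food → 3.75% + 1.75% local = 5.5% → £0.37
USB-C hub £73.30: consumer electronics → 3% + 2.25% local = 5.25% → £3.85
27" monitor £418.80: consumer electronics → 3% + 2.25% local = 5.25% → £21.99
Canvas tote bag £23.26: everything else → 4.75% + 0% local = 4.75% → £1.10
Stainless water bottle £26.13: everything else → 4.75% + 0% local = 4.75% → £1.24
Garment alterations £36.56: personal services → 6.5% + 0% local = 6.5% → £2.38
Tablet £615.39: consumer electronics → 3% + 2.25% local = 5.25% → £32.31
Smartwatch £92.04: consumer electronics → 3% + 2.25% local = 5.25% → £4.83
Subtotal = £1595.15; tax = £86.03; total due = £1681.18

£1681.18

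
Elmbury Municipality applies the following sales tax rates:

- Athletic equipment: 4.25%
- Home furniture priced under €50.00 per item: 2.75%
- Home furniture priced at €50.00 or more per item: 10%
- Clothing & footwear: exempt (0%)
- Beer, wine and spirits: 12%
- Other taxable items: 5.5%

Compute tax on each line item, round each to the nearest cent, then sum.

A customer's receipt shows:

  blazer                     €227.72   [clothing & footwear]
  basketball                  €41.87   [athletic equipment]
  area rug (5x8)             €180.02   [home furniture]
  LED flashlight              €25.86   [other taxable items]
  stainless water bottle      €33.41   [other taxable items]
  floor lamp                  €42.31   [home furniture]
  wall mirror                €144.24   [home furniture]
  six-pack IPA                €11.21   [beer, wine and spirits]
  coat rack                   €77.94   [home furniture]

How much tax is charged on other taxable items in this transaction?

€3.26

LED flashlight €25.86: other taxable items → 5.5% → €1.42
Stainless water bottle €33.41: other taxable items → 5.5% → €1.84
Tax on other taxable items = €1.42 + €1.84 = €3.26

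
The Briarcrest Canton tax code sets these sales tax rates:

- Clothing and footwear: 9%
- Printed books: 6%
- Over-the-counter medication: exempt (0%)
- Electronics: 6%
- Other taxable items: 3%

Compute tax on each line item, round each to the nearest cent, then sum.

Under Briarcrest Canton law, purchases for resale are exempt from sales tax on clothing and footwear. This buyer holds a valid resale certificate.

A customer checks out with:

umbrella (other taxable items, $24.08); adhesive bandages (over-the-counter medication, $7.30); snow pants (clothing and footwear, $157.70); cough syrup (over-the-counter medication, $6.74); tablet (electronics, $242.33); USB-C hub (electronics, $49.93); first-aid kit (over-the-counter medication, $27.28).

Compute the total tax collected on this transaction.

Umbrella $24.08: other taxable items → 3% → $0.72
Adhesive bandages $7.30: over-the-counter medication → 0% → $0.00
Snow pants $157.70: clothing and footwear, buyer-exempt → 0% → $0.00
Cough syrup $6.74: over-the-counter medication → 0% → $0.00
Tablet $242.33: electronics → 6% → $14.54
USB-C hub $49.93: electronics → 6% → $3.00
First-aid kit $27.28: over-the-counter medication → 0% → $0.00
Total tax = $0.72 + $14.54 + $3.00 = $18.26

$18.26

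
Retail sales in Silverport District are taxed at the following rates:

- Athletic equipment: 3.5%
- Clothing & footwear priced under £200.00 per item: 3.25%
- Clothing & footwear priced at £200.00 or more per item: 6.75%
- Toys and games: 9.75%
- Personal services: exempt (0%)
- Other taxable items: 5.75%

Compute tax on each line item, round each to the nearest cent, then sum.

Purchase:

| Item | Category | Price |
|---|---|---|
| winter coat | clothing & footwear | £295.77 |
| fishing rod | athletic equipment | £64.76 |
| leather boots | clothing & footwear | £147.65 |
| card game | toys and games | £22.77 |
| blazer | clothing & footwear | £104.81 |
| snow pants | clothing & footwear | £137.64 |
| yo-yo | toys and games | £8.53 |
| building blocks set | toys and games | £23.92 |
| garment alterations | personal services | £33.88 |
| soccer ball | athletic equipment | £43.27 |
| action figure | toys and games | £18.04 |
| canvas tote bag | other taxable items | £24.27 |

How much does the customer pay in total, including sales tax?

Winter coat £295.77: clothing & footwear, £200.00 or more → 6.75% → £19.96
Fishing rod £64.76: athletic equipment → 3.5% → £2.27
Leather boots £147.65: clothing & footwear, under £200.00 → 3.25% → £4.80
Card game £22.77: toys and games → 9.75% → £2.22
Blazer £104.81: clothing & footwear, under £200.00 → 3.25% → £3.41
Snow pants £137.64: clothing & footwear, under £200.00 → 3.25% → £4.47
Yo-yo £8.53: toys and games → 9.75% → £0.83
Building blocks set £23.92: toys and games → 9.75% → £2.33
Garment alterations £33.88: personal services → 0% → £0.00
Soccer ball £43.27: athletic equipment → 3.5% → £1.51
Action figure £18.04: toys and games → 9.75% → £1.76
Canvas tote bag £24.27: other taxable items → 5.75% → £1.40
Subtotal = £925.31; tax = £44.96; total due = £970.27

£970.27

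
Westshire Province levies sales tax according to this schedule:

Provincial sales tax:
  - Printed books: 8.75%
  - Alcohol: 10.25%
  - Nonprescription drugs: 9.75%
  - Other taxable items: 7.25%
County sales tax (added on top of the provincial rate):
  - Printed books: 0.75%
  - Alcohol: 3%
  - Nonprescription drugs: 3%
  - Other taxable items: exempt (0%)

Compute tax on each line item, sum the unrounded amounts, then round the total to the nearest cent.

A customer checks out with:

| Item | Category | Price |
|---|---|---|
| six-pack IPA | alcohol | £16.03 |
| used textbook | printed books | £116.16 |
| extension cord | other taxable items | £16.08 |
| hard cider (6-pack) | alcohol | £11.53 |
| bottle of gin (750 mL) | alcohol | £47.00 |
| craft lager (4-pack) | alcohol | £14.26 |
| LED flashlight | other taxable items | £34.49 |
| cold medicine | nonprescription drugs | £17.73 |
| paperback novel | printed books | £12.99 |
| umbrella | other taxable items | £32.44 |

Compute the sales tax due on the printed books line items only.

Used textbook £116.16: printed books → 8.75% + 0.75% county = 9.5% → £11.0352
Paperback novel £12.99: printed books → 8.75% + 0.75% county = 9.5% → £1.23405
Tax on printed books: unrounded sum = £12.26925 → £12.27

£12.27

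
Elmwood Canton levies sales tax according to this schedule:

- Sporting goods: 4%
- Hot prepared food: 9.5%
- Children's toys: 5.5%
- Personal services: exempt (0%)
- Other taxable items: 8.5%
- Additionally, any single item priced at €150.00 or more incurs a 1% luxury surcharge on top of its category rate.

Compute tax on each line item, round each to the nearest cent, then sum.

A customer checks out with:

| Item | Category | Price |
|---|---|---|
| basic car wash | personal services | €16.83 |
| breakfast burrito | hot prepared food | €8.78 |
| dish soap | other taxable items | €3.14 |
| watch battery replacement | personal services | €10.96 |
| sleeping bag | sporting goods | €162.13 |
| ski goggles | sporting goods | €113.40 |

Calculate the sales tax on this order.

€13.75

Basic car wash €16.83: personal services → 0% → €0.00
Breakfast burrito €8.78: hot prepared food → 9.5% → €0.83
Dish soap €3.14: other taxable items → 8.5% → €0.27
Watch battery replacement €10.96: personal services → 0% → €0.00
Sleeping bag €162.13: sporting goods → 4% + 1% surcharge = 5% → €8.11
Ski goggles €113.40: sporting goods → 4% → €4.54
Total tax = €0.83 + €0.27 + €8.11 + €4.54 = €13.75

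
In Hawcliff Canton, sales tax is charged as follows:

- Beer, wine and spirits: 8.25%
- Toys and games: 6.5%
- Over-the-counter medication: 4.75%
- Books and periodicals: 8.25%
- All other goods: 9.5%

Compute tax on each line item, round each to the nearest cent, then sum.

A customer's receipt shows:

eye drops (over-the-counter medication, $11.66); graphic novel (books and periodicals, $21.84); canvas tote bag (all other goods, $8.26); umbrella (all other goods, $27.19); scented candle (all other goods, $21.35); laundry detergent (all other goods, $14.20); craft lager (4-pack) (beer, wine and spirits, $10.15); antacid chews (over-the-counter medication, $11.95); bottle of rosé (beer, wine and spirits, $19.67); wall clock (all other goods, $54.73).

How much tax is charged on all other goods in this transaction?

$11.94

Canvas tote bag $8.26: all other goods → 9.5% → $0.78
Umbrella $27.19: all other goods → 9.5% → $2.58
Scented candle $21.35: all other goods → 9.5% → $2.03
Laundry detergent $14.20: all other goods → 9.5% → $1.35
Wall clock $54.73: all other goods → 9.5% → $5.20
Tax on all other goods = $0.78 + $2.58 + $2.03 + $1.35 + $5.20 = $11.94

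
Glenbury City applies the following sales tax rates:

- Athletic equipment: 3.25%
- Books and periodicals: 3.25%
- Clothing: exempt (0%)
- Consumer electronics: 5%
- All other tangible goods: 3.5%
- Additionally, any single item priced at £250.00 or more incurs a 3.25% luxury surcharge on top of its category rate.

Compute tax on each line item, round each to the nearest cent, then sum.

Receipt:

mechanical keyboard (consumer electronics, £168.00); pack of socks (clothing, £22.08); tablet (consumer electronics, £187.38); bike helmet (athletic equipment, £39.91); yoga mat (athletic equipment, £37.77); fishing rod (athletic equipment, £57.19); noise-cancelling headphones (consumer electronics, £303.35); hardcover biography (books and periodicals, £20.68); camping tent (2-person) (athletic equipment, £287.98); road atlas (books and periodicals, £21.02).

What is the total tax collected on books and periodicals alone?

£1.35

Hardcover biography £20.68: books and periodicals → 3.25% → £0.67
Road atlas £21.02: books and periodicals → 3.25% → £0.68
Tax on books and periodicals = £0.67 + £0.68 = £1.35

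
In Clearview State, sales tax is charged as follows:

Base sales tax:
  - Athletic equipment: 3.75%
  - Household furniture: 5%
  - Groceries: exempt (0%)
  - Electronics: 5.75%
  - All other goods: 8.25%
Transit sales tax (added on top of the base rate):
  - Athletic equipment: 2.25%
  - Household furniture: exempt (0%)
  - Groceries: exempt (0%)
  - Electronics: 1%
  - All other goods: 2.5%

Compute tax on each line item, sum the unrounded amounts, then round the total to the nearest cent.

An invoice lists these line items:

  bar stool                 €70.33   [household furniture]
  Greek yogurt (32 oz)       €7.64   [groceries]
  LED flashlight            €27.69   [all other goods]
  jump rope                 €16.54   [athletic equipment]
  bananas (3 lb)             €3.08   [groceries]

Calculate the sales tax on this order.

€7.49

Bar stool €70.33: household furniture → 5% + 0% transit = 5% → €3.5165
Greek yogurt (32 oz) €7.64: groceries → 0% + 0% transit = 0% → €0.00
LED flashlight €27.69: all other goods → 8.25% + 2.5% transit = 10.75% → €2.976675
Jump rope €16.54: athletic equipment → 3.75% + 2.25% transit = 6% → €0.9924
Bananas (3 lb) €3.08: groceries → 0% + 0% transit = 0% → €0.00
Unrounded tax sum = €7.485575 → €7.49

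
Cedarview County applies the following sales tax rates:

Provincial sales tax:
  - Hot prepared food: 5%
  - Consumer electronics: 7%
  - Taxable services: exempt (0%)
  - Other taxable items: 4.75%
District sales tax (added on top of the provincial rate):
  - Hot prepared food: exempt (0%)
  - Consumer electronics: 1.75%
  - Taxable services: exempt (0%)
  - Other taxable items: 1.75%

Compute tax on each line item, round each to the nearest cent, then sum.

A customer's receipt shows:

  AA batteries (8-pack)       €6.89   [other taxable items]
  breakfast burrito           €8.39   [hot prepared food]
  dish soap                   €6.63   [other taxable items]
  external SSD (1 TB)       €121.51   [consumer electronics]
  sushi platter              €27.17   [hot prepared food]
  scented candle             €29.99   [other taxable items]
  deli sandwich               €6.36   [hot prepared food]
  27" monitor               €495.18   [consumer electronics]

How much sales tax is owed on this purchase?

€58.89

AA batteries (8-pack) €6.89: other taxable items → 4.75% + 1.75% district = 6.5% → €0.45
Breakfast burrito €8.39: hot prepared food → 5% + 0% district = 5% → €0.42
Dish soap €6.63: other taxable items → 4.75% + 1.75% district = 6.5% → €0.43
External SSD (1 TB) €121.51: consumer electronics → 7% + 1.75% district = 8.75% → €10.63
Sushi platter €27.17: hot prepared food → 5% + 0% district = 5% → €1.36
Scented candle €29.99: other taxable items → 4.75% + 1.75% district = 6.5% → €1.95
Deli sandwich €6.36: hot prepared food → 5% + 0% district = 5% → €0.32
27" monitor €495.18: consumer electronics → 7% + 1.75% district = 8.75% → €43.33
Total tax = €0.45 + €0.42 + €0.43 + €10.63 + €1.36 + €1.95 + €0.32 + €43.33 = €58.89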